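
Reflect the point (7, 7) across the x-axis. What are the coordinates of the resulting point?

Reflection across x-axis: (7, 7) → (7, -7)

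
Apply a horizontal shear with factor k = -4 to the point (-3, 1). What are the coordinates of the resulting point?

Shear matrix for horizontal shear with factor k = -4:
[[1, -4], [0, 1]]
Result: (-3, 1) → (-7, 1)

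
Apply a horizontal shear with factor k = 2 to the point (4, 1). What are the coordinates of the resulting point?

Shear matrix for horizontal shear with factor k = 2:
[[1, 2], [0, 1]]
Result: (4, 1) → (6, 1)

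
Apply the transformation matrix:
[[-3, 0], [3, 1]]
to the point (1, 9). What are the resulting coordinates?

Matrix multiplication:
[[-3, 0], [3, 1]] × [1, 9]ᵀ
= [(-3)(1) + (0)(9), (3)(1) + (1)(9)]ᵀ
= [-3, 12]ᵀ
Result: (-3, 12)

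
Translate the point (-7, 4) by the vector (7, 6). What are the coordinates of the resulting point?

Translation by (7, 6) (homogeneous matrix [[1, 0, 7], [0, 1, 6], [0, 0, 1]]):
x' = -7 + 7 = 0
y' = 4 + 6 = 10
Result: (0, 10)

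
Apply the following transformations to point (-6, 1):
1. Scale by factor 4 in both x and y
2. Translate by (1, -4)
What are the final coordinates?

Step 1: Scale (-6, 1) by 4 → (-24, 4)
Step 2: Translate by (1, -4) → (-23, 0)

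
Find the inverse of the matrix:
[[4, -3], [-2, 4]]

For [[a,b],[c,d]], inverse = (1/det)·[[d,-b],[-c,a]]
det = (4)(4) - (-3)(-2) = 16 - 6 = 10
Inverse = (1/10)·[[4, 3], [2, 4]]
= [[2/5, 3/10], [1/5, 2/5]]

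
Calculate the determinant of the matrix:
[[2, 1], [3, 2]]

For a 2×2 matrix [[a, b], [c, d]], det = ad - bc
det = (2)(2) - (1)(3) = 4 - 3 = 1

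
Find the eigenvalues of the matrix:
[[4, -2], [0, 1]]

Characteristic equation: det(A - λI) = 0
λ² - (trace)λ + (det) = 0
trace = 4 + 1 = 5, det = (4)(1) - (-2)(0) = 4
λ² - (5)λ + (4) = 0
λ = (5 ± √((5)² - 4·(4))) / 2 = (5 ± √9) / 2
Solving: λ = 1, 4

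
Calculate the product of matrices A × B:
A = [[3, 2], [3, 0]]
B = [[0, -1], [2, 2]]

Matrix multiplication:
C[0][0] = 3×0 + 2×2 = 4
C[0][1] = 3×-1 + 2×2 = 1
C[1][0] = 3×0 + 0×2 = 0
C[1][1] = 3×-1 + 0×2 = -3
Result: [[4, 1], [0, -3]]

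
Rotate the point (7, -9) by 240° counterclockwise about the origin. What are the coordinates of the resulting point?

Rotation matrix for 240°: [[cos 240°, -sin 240°], [sin 240°, cos 240°]] ≈ [[-0.500000, 0.866025], [-0.866025, -0.500000]]
[[-0.500000, 0.866025], [-0.866025, -0.500000]] × [7, -9]ᵀ ≈ [-11.2942, -1.5622]ᵀ
Result: (-11.2942, -1.5622)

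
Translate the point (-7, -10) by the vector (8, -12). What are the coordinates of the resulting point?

Translation by (8, -12) (homogeneous matrix [[1, 0, 8], [0, 1, -12], [0, 0, 1]]):
x' = -7 + 8 = 1
y' = -10 + -12 = -22
Result: (1, -22)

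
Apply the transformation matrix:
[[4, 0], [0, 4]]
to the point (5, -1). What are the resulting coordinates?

Matrix multiplication:
[[4, 0], [0, 4]] × [5, -1]ᵀ
= [(4)(5) + (0)(-1), (0)(5) + (4)(-1)]ᵀ
= [20, -4]ᵀ
Result: (20, -4)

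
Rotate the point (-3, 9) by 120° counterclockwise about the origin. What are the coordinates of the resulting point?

Rotation matrix for 120°: [[cos 120°, -sin 120°], [sin 120°, cos 120°]] ≈ [[-0.500000, -0.866025], [0.866025, -0.500000]]
[[-0.500000, -0.866025], [0.866025, -0.500000]] × [-3, 9]ᵀ ≈ [-6.2942, -7.0981]ᵀ
Result: (-6.2942, -7.0981)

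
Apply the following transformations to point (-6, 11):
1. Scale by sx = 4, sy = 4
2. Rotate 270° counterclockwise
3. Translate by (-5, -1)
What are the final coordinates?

Step 1: Scale → (-24, 44)
Step 2: Rotate 270° → (44, 24)
Step 3: Translate → (39, 23)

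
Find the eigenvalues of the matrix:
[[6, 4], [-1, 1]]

Characteristic equation: det(A - λI) = 0
λ² - (trace)λ + (det) = 0
trace = 6 + 1 = 7, det = (6)(1) - (4)(-1) = 10
λ² - (7)λ + (10) = 0
λ = (7 ± √((7)² - 4·(10))) / 2 = (7 ± √9) / 2
Solving: λ = 2, 5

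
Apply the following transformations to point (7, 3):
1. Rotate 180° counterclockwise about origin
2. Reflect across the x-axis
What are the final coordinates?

Step 1: Rotate 180° → (-7, -3)
Step 2: Reflect across x-axis → (-7, 3)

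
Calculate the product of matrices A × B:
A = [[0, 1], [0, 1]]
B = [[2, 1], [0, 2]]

Matrix multiplication:
C[0][0] = 0×2 + 1×0 = 0
C[0][1] = 0×1 + 1×2 = 2
C[1][0] = 0×2 + 1×0 = 0
C[1][1] = 0×1 + 1×2 = 2
Result: [[0, 2], [0, 2]]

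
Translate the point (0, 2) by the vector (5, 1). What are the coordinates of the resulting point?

Translation by (5, 1) (homogeneous matrix [[1, 0, 5], [0, 1, 1], [0, 0, 1]]):
x' = 0 + 5 = 5
y' = 2 + 1 = 3
Result: (5, 3)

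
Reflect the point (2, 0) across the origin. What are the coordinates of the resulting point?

Reflection across origin: (2, 0) → (-2, 0)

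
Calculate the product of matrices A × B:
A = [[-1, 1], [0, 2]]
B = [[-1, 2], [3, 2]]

Matrix multiplication:
C[0][0] = -1×-1 + 1×3 = 4
C[0][1] = -1×2 + 1×2 = 0
C[1][0] = 0×-1 + 2×3 = 6
C[1][1] = 0×2 + 2×2 = 4
Result: [[4, 0], [6, 4]]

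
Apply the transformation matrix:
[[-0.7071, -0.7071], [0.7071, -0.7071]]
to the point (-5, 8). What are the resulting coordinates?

Matrix multiplication:
[[-0.7071, -0.7071], [0.7071, -0.7071]] × [-5, 8]ᵀ
= [(-0.7071)(-5) + (-0.7071)(8), (0.7071)(-5) + (-0.7071)(8)]ᵀ
= [-2.1213, -9.1923]ᵀ
Result: (-2.1213, -9.1923)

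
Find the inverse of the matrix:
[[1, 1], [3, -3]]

For [[a,b],[c,d]], inverse = (1/det)·[[d,-b],[-c,a]]
det = (1)(-3) - (1)(3) = -3 - 3 = -6
Inverse = (1/-6)·[[-3, -1], [-3, 1]]
= [[1/2, 1/6], [1/2, -1/6]]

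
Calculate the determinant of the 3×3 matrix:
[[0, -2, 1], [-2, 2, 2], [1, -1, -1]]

Expansion along first row:
det = 0·det([[2,2],[-1,-1]]) - -2·det([[-2,2],[1,-1]]) + 1·det([[-2,2],[1,-1]])
    = 0·(2·-1 - 2·-1) - -2·(-2·-1 - 2·1) + 1·(-2·-1 - 2·1)
    = 0·0 - -2·0 + 1·0
    = 0 + 0 + 0 = 0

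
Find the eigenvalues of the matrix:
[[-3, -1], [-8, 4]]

Characteristic equation: det(A - λI) = 0
λ² - (trace)λ + (det) = 0
trace = -3 + 4 = 1, det = (-3)(4) - (-1)(-8) = -20
λ² - (1)λ + (-20) = 0
λ = (1 ± √((1)² - 4·(-20))) / 2 = (1 ± √81) / 2
Solving: λ = -4, 5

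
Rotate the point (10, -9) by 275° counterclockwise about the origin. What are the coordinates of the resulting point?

Rotation matrix for 275°: [[cos 275°, -sin 275°], [sin 275°, cos 275°]] ≈ [[0.087156, 0.996195], [-0.996195, 0.087156]]
[[0.087156, 0.996195], [-0.996195, 0.087156]] × [10, -9]ᵀ ≈ [-8.0942, -10.7463]ᵀ
Result: (-8.0942, -10.7463)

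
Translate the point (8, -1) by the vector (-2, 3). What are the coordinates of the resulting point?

Translation by (-2, 3) (homogeneous matrix [[1, 0, -2], [0, 1, 3], [0, 0, 1]]):
x' = 8 + -2 = 6
y' = -1 + 3 = 2
Result: (6, 2)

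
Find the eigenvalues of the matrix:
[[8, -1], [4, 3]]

Characteristic equation: det(A - λI) = 0
λ² - (trace)λ + (det) = 0
trace = 8 + 3 = 11, det = (8)(3) - (-1)(4) = 28
λ² - (11)λ + (28) = 0
λ = (11 ± √((11)² - 4·(28))) / 2 = (11 ± √9) / 2
Solving: λ = 4, 7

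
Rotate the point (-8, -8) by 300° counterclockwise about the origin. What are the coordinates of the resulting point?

Rotation matrix for 300°: [[cos 300°, -sin 300°], [sin 300°, cos 300°]] ≈ [[0.500000, 0.866025], [-0.866025, 0.500000]]
[[0.500000, 0.866025], [-0.866025, 0.500000]] × [-8, -8]ᵀ ≈ [-10.9282, 2.9282]ᵀ
Result: (-10.9282, 2.9282)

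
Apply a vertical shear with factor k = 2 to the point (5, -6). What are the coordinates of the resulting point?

Shear matrix for vertical shear with factor k = 2:
[[1, 0], [2, 1]]
Result: (5, -6) → (5, 4)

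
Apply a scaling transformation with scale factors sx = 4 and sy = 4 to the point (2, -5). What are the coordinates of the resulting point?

Scaling matrix:
[[4, 0], [0, 4]]
Result: (2 × 4, -5 × 4) = (8, -20)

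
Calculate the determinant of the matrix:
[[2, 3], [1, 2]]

For a 2×2 matrix [[a, b], [c, d]], det = ad - bc
det = (2)(2) - (3)(1) = 4 - 3 = 1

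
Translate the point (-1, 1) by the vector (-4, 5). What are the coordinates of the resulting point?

Translation by (-4, 5) (homogeneous matrix [[1, 0, -4], [0, 1, 5], [0, 0, 1]]):
x' = -1 + -4 = -5
y' = 1 + 5 = 6
Result: (-5, 6)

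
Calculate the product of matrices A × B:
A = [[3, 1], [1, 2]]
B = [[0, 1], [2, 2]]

Matrix multiplication:
C[0][0] = 3×0 + 1×2 = 2
C[0][1] = 3×1 + 1×2 = 5
C[1][0] = 1×0 + 2×2 = 4
C[1][1] = 1×1 + 2×2 = 5
Result: [[2, 5], [4, 5]]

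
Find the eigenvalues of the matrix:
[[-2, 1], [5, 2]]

Characteristic equation: det(A - λI) = 0
λ² - (trace)λ + (det) = 0
trace = -2 + 2 = 0, det = (-2)(2) - (1)(5) = -9
λ² - (0)λ + (-9) = 0
λ = (0 ± √((0)² - 4·(-9))) / 2 = (0 ± √36) / 2
Solving: λ = -3, 3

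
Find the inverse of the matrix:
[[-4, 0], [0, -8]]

For [[a,b],[c,d]], inverse = (1/det)·[[d,-b],[-c,a]]
det = (-4)(-8) - (0)(0) = 32 - 0 = 32
Inverse = (1/32)·[[-8, 0], [0, -4]]
= [[-1/4, 0], [0, -1/8]]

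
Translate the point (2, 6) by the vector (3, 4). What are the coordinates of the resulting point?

Translation by (3, 4) (homogeneous matrix [[1, 0, 3], [0, 1, 4], [0, 0, 1]]):
x' = 2 + 3 = 5
y' = 6 + 4 = 10
Result: (5, 10)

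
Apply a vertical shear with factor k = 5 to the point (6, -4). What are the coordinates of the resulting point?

Shear matrix for vertical shear with factor k = 5:
[[1, 0], [5, 1]]
Result: (6, -4) → (6, 26)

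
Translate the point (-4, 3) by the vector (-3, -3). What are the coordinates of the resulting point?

Translation by (-3, -3) (homogeneous matrix [[1, 0, -3], [0, 1, -3], [0, 0, 1]]):
x' = -4 + -3 = -7
y' = 3 + -3 = 0
Result: (-7, 0)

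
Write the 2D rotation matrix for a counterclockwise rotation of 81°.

Rotation matrix formula: [[cos θ, -sin θ], [sin θ, cos θ]]
For θ = 81°:
cos(81°) = 0.1564
sin(81°) = 0.9877
Result: [[0.1564, -0.9877], [0.9877, 0.1564]]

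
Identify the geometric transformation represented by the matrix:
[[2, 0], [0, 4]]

This matrix represents: non-uniform scaling by sx = 2, sy = 4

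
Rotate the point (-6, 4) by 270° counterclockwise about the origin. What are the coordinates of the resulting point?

Rotation matrix for 270°: [[cos 270°, -sin 270°], [sin 270°, cos 270°]] = [[0, 1], [-1, 0]]
[[0, 1], [-1, 0]] × [-6, 4]ᵀ = [4, 6]ᵀ
Result: (4, 6)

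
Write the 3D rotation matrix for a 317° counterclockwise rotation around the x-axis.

Rotation matrix for counterclockwise 317° around x-axis:
cos(317°) = 0.7314, sin(317°) = -0.6820
Result: [[1, 0, 0], [0, 0.7314, 0.6820], [0, -0.6820, 0.7314]]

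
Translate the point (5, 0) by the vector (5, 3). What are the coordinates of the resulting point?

Translation by (5, 3) (homogeneous matrix [[1, 0, 5], [0, 1, 3], [0, 0, 1]]):
x' = 5 + 5 = 10
y' = 0 + 3 = 3
Result: (10, 3)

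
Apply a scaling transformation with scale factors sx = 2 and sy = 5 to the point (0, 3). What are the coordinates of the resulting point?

Scaling matrix:
[[2, 0], [0, 5]]
Result: (0 × 2, 3 × 5) = (0, 15)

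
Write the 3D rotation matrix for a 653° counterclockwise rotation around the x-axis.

Rotation matrix for counterclockwise 653° around x-axis:
cos(653°) = 0.3907, sin(653°) = -0.9205
Result: [[1, 0, 0], [0, 0.3907, 0.9205], [0, -0.9205, 0.3907]]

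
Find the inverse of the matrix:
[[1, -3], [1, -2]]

For [[a,b],[c,d]], inverse = (1/det)·[[d,-b],[-c,a]]
det = (1)(-2) - (-3)(1) = -2 - -3 = 1
Inverse = [[-2, 3], [-1, 1]]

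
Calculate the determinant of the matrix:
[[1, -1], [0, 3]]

For a 2×2 matrix [[a, b], [c, d]], det = ad - bc
det = (1)(3) - (-1)(0) = 3 - 0 = 3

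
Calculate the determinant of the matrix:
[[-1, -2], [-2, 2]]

For a 2×2 matrix [[a, b], [c, d]], det = ad - bc
det = (-1)(2) - (-2)(-2) = -2 - 4 = -6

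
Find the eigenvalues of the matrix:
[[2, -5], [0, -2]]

Characteristic equation: det(A - λI) = 0
λ² - (trace)λ + (det) = 0
trace = 2 + -2 = 0, det = (2)(-2) - (-5)(0) = -4
λ² - (0)λ + (-4) = 0
λ = (0 ± √((0)² - 4·(-4))) / 2 = (0 ± √16) / 2
Solving: λ = -2, 2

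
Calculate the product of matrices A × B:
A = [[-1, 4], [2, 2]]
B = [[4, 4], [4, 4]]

Matrix multiplication:
C[0][0] = -1×4 + 4×4 = 12
C[0][1] = -1×4 + 4×4 = 12
C[1][0] = 2×4 + 2×4 = 16
C[1][1] = 2×4 + 2×4 = 16
Result: [[12, 12], [16, 16]]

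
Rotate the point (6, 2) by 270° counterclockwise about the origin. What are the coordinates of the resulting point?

Rotation matrix for 270°: [[cos 270°, -sin 270°], [sin 270°, cos 270°]] = [[0, 1], [-1, 0]]
[[0, 1], [-1, 0]] × [6, 2]ᵀ = [2, -6]ᵀ
Result: (2, -6)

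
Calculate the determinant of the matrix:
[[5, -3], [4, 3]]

For a 2×2 matrix [[a, b], [c, d]], det = ad - bc
det = (5)(3) - (-3)(4) = 15 - -12 = 27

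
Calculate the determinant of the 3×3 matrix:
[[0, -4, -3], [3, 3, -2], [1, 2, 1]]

Expansion along first row:
det = 0·det([[3,-2],[2,1]]) - -4·det([[3,-2],[1,1]]) + -3·det([[3,3],[1,2]])
    = 0·(3·1 - -2·2) - -4·(3·1 - -2·1) + -3·(3·2 - 3·1)
    = 0·7 - -4·5 + -3·3
    = 0 + 20 + -9 = 11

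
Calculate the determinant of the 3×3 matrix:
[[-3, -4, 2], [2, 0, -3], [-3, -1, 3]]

Expansion along first row:
det = -3·det([[0,-3],[-1,3]]) - -4·det([[2,-3],[-3,3]]) + 2·det([[2,0],[-3,-1]])
    = -3·(0·3 - -3·-1) - -4·(2·3 - -3·-3) + 2·(2·-1 - 0·-3)
    = -3·-3 - -4·-3 + 2·-2
    = 9 + -12 + -4 = -7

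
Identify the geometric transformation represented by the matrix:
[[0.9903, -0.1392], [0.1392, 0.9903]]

This matrix represents: rotation by 8° counterclockwise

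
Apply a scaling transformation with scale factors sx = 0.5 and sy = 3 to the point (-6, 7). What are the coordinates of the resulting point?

Scaling matrix:
[[0.50, 0], [0, 3]]
Result: (-6 × 0.5, 7 × 3) = (-3, 21)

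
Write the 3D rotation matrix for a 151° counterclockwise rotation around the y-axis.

Rotation matrix for counterclockwise 151° around y-axis:
cos(151°) = -0.8746, sin(151°) = 0.4848
Result: [[-0.8746, 0, 0.4848], [0, 1, 0], [-0.4848, 0, -0.8746]]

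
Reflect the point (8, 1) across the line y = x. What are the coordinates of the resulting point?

Reflection across line y = x: (8, 1) → (1, 8)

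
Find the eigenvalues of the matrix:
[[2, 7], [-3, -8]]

Characteristic equation: det(A - λI) = 0
λ² - (trace)λ + (det) = 0
trace = 2 + -8 = -6, det = (2)(-8) - (7)(-3) = 5
λ² - (-6)λ + (5) = 0
λ = (-6 ± √((-6)² - 4·(5))) / 2 = (-6 ± √16) / 2
Solving: λ = -5, -1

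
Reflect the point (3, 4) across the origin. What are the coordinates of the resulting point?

Reflection across origin: (3, 4) → (-3, -4)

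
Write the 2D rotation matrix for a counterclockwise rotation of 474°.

Rotation matrix formula: [[cos θ, -sin θ], [sin θ, cos θ]]
For θ = 474°:
cos(474°) = -0.4067
sin(474°) = 0.9135
Result: [[-0.4067, -0.9135], [0.9135, -0.4067]]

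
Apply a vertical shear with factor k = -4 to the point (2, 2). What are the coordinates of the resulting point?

Shear matrix for vertical shear with factor k = -4:
[[1, 0], [-4, 1]]
Result: (2, 2) → (2, -6)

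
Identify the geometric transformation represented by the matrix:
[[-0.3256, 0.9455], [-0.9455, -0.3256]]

This matrix represents: rotation by 251° counterclockwise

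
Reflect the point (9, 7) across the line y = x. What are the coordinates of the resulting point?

Reflection across line y = x: (9, 7) → (7, 9)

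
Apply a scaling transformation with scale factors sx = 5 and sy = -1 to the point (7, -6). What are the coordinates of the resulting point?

Scaling matrix:
[[5, 0], [0, -1]]
Result: (7 × 5, -6 × -1) = (35, 6)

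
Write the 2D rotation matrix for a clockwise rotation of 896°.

Rotation matrix formula: [[cos θ, -sin θ], [sin θ, cos θ]]
A clockwise rotation by 896° is equivalent to a counterclockwise rotation by -896°.
For θ = -896°:
cos(-896°) = -0.9976
sin(-896°) = -0.0698
Result: [[-0.9976, 0.0698], [-0.0698, -0.9976]]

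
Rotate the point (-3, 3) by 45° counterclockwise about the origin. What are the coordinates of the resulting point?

Rotation matrix for 45°: [[cos 45°, -sin 45°], [sin 45°, cos 45°]] ≈ [[0.707107, -0.707107], [0.707107, 0.707107]]
[[0.707107, -0.707107], [0.707107, 0.707107]] × [-3, 3]ᵀ ≈ [-4.2426, 0]ᵀ
Result: (-4.2426, 0)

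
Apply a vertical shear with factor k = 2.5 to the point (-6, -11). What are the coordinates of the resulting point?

Shear matrix for vertical shear with factor k = 2.5:
[[1, 0], [2.50, 1]]
Result: (-6, -11) → (-6, -26)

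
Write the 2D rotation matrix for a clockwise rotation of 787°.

Rotation matrix formula: [[cos θ, -sin θ], [sin θ, cos θ]]
A clockwise rotation by 787° is equivalent to a counterclockwise rotation by -787°.
For θ = -787°:
cos(-787°) = 0.3907
sin(-787°) = -0.9205
Result: [[0.3907, 0.9205], [-0.9205, 0.3907]]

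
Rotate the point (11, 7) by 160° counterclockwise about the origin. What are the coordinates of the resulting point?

Rotation matrix for 160°: [[cos 160°, -sin 160°], [sin 160°, cos 160°]] ≈ [[-0.939693, -0.342020], [0.342020, -0.939693]]
[[-0.939693, -0.342020], [0.342020, -0.939693]] × [11, 7]ᵀ ≈ [-12.7308, -2.8156]ᵀ
Result: (-12.7308, -2.8156)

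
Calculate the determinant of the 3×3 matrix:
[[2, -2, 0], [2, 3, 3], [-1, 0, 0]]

Expansion along first row:
det = 2·det([[3,3],[0,0]]) - -2·det([[2,3],[-1,0]]) + 0·det([[2,3],[-1,0]])
    = 2·(3·0 - 3·0) - -2·(2·0 - 3·-1) + 0·(2·0 - 3·-1)
    = 2·0 - -2·3 + 0·3
    = 0 + 6 + 0 = 6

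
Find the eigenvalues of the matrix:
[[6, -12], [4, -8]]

Characteristic equation: det(A - λI) = 0
λ² - (trace)λ + (det) = 0
trace = 6 + -8 = -2, det = (6)(-8) - (-12)(4) = 0
λ² - (-2)λ + (0) = 0
λ = (-2 ± √((-2)² - 4·(0))) / 2 = (-2 ± √4) / 2
Solving: λ = -2, 0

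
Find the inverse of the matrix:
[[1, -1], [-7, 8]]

For [[a,b],[c,d]], inverse = (1/det)·[[d,-b],[-c,a]]
det = (1)(8) - (-1)(-7) = 8 - 7 = 1
Inverse = [[8, 1], [7, 1]]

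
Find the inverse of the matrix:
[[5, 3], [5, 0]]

For [[a,b],[c,d]], inverse = (1/det)·[[d,-b],[-c,a]]
det = (5)(0) - (3)(5) = 0 - 15 = -15
Inverse = (1/-15)·[[0, -3], [-5, 5]]
= [[0, 1/5], [1/3, -1/3]]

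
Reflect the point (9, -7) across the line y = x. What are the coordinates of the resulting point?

Reflection across line y = x: (9, -7) → (-7, 9)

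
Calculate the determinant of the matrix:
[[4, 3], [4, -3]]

For a 2×2 matrix [[a, b], [c, d]], det = ad - bc
det = (4)(-3) - (3)(4) = -12 - 12 = -24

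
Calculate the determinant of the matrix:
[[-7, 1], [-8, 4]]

For a 2×2 matrix [[a, b], [c, d]], det = ad - bc
det = (-7)(4) - (1)(-8) = -28 - -8 = -20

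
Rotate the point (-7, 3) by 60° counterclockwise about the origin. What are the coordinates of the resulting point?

Rotation matrix for 60°: [[cos 60°, -sin 60°], [sin 60°, cos 60°]] ≈ [[0.500000, -0.866025], [0.866025, 0.500000]]
[[0.500000, -0.866025], [0.866025, 0.500000]] × [-7, 3]ᵀ ≈ [-6.0981, -4.5622]ᵀ
Result: (-6.0981, -4.5622)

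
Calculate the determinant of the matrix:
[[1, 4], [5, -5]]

For a 2×2 matrix [[a, b], [c, d]], det = ad - bc
det = (1)(-5) - (4)(5) = -5 - 20 = -25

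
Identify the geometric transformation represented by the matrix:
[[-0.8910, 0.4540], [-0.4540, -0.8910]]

This matrix represents: rotation by 207° counterclockwise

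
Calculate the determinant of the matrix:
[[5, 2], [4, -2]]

For a 2×2 matrix [[a, b], [c, d]], det = ad - bc
det = (5)(-2) - (2)(4) = -10 - 8 = -18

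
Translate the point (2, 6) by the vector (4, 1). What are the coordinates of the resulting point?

Translation by (4, 1) (homogeneous matrix [[1, 0, 4], [0, 1, 1], [0, 0, 1]]):
x' = 2 + 4 = 6
y' = 6 + 1 = 7
Result: (6, 7)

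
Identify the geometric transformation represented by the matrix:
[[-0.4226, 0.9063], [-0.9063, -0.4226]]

This matrix represents: rotation by 245° counterclockwise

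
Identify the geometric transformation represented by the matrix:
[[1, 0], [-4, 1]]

This matrix represents: vertical shear with factor -4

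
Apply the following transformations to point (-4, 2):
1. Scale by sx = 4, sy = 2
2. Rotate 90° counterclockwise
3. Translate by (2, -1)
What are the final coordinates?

Step 1: Scale → (-16, 4)
Step 2: Rotate 90° → (-4, -16)
Step 3: Translate → (-2, -17)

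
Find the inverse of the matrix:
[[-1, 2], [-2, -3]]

For [[a,b],[c,d]], inverse = (1/det)·[[d,-b],[-c,a]]
det = (-1)(-3) - (2)(-2) = 3 - -4 = 7
Inverse = (1/7)·[[-3, -2], [2, -1]]
= [[-3/7, -2/7], [2/7, -1/7]]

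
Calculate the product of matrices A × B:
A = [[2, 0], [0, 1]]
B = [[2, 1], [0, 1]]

Matrix multiplication:
C[0][0] = 2×2 + 0×0 = 4
C[0][1] = 2×1 + 0×1 = 2
C[1][0] = 0×2 + 1×0 = 0
C[1][1] = 0×1 + 1×1 = 1
Result: [[4, 2], [0, 1]]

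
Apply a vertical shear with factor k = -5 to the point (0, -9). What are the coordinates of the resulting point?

Shear matrix for vertical shear with factor k = -5:
[[1, 0], [-5, 1]]
Result: (0, -9) → (0, -9)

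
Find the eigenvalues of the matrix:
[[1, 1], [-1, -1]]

Characteristic equation: det(A - λI) = 0
λ² - (trace)λ + (det) = 0
trace = 1 + -1 = 0, det = (1)(-1) - (1)(-1) = 0
λ² - (0)λ + (0) = 0
λ = (0 ± √((0)² - 4·(0))) / 2 = (0 ± √0) / 2
Solving: λ = 0, 0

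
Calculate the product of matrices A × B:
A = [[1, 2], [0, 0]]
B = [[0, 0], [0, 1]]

Matrix multiplication:
C[0][0] = 1×0 + 2×0 = 0
C[0][1] = 1×0 + 2×1 = 2
C[1][0] = 0×0 + 0×0 = 0
C[1][1] = 0×0 + 0×1 = 0
Result: [[0, 2], [0, 0]]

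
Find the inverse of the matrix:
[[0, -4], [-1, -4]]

For [[a,b],[c,d]], inverse = (1/det)·[[d,-b],[-c,a]]
det = (0)(-4) - (-4)(-1) = 0 - 4 = -4
Inverse = (1/-4)·[[-4, 4], [1, 0]]
= [[1, -1], [-1/4, 0]]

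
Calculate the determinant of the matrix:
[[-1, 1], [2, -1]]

For a 2×2 matrix [[a, b], [c, d]], det = ad - bc
det = (-1)(-1) - (1)(2) = 1 - 2 = -1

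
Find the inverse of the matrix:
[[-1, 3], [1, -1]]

For [[a,b],[c,d]], inverse = (1/det)·[[d,-b],[-c,a]]
det = (-1)(-1) - (3)(1) = 1 - 3 = -2
Inverse = (1/-2)·[[-1, -3], [-1, -1]]
= [[1/2, 3/2], [1/2, 1/2]]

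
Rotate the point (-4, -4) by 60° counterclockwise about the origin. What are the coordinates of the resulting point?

Rotation matrix for 60°: [[cos 60°, -sin 60°], [sin 60°, cos 60°]] ≈ [[0.500000, -0.866025], [0.866025, 0.500000]]
[[0.500000, -0.866025], [0.866025, 0.500000]] × [-4, -4]ᵀ ≈ [1.4641, -5.4641]ᵀ
Result: (1.4641, -5.4641)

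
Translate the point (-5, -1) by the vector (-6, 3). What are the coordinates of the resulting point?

Translation by (-6, 3) (homogeneous matrix [[1, 0, -6], [0, 1, 3], [0, 0, 1]]):
x' = -5 + -6 = -11
y' = -1 + 3 = 2
Result: (-11, 2)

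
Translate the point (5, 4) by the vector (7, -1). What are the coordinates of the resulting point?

Translation by (7, -1) (homogeneous matrix [[1, 0, 7], [0, 1, -1], [0, 0, 1]]):
x' = 5 + 7 = 12
y' = 4 + -1 = 3
Result: (12, 3)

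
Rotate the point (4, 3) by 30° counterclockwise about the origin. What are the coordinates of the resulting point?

Rotation matrix for 30°: [[cos 30°, -sin 30°], [sin 30°, cos 30°]] ≈ [[0.866025, -0.500000], [0.500000, 0.866025]]
[[0.866025, -0.500000], [0.500000, 0.866025]] × [4, 3]ᵀ ≈ [1.9641, 4.5981]ᵀ
Result: (1.9641, 4.5981)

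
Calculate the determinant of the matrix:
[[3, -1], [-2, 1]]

For a 2×2 matrix [[a, b], [c, d]], det = ad - bc
det = (3)(1) - (-1)(-2) = 3 - 2 = 1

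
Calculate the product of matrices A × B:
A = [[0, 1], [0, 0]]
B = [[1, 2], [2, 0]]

Matrix multiplication:
C[0][0] = 0×1 + 1×2 = 2
C[0][1] = 0×2 + 1×0 = 0
C[1][0] = 0×1 + 0×2 = 0
C[1][1] = 0×2 + 0×0 = 0
Result: [[2, 0], [0, 0]]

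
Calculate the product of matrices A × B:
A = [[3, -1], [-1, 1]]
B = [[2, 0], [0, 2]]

Matrix multiplication:
C[0][0] = 3×2 + -1×0 = 6
C[0][1] = 3×0 + -1×2 = -2
C[1][0] = -1×2 + 1×0 = -2
C[1][1] = -1×0 + 1×2 = 2
Result: [[6, -2], [-2, 2]]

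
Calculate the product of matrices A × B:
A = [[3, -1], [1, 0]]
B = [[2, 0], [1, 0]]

Matrix multiplication:
C[0][0] = 3×2 + -1×1 = 5
C[0][1] = 3×0 + -1×0 = 0
C[1][0] = 1×2 + 0×1 = 2
C[1][1] = 1×0 + 0×0 = 0
Result: [[5, 0], [2, 0]]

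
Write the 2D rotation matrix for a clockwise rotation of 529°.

Rotation matrix formula: [[cos θ, -sin θ], [sin θ, cos θ]]
A clockwise rotation by 529° is equivalent to a counterclockwise rotation by -529°.
For θ = -529°:
cos(-529°) = -0.9816
sin(-529°) = -0.1908
Result: [[-0.9816, 0.1908], [-0.1908, -0.9816]]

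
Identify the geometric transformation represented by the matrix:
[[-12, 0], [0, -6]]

This matrix represents: non-uniform scaling by sx = -12, sy = -6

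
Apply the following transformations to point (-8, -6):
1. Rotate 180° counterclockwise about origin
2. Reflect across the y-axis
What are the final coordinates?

Step 1: Rotate 180° → (8, 6)
Step 2: Reflect across y-axis → (-8, 6)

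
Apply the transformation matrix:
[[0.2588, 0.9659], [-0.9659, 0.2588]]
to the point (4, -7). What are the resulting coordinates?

Matrix multiplication:
[[0.2588, 0.9659], [-0.9659, 0.2588]] × [4, -7]ᵀ
= [(0.2588)(4) + (0.9659)(-7), (-0.9659)(4) + (0.2588)(-7)]ᵀ
= [-5.7261, -5.6752]ᵀ
Result: (-5.7261, -5.6752)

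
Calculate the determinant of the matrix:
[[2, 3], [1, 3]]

For a 2×2 matrix [[a, b], [c, d]], det = ad - bc
det = (2)(3) - (3)(1) = 6 - 3 = 3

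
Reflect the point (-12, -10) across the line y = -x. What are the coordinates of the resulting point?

Reflection across line y = -x: (-12, -10) → (10, 12)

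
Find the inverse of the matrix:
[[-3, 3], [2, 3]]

For [[a,b],[c,d]], inverse = (1/det)·[[d,-b],[-c,a]]
det = (-3)(3) - (3)(2) = -9 - 6 = -15
Inverse = (1/-15)·[[3, -3], [-2, -3]]
= [[-1/5, 1/5], [2/15, 1/5]]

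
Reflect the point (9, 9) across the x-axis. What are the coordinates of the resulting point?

Reflection across x-axis: (9, 9) → (9, -9)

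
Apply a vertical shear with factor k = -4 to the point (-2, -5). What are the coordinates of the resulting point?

Shear matrix for vertical shear with factor k = -4:
[[1, 0], [-4, 1]]
Result: (-2, -5) → (-2, 3)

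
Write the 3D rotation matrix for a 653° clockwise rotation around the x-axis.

Rotation matrix for clockwise 653° around x-axis:
A clockwise rotation by 653° is a counterclockwise rotation by -653°.
cos(-653°) = 0.3907, sin(-653°) = 0.9205
Result: [[1, 0, 0], [0, 0.3907, -0.9205], [0, 0.9205, 0.3907]]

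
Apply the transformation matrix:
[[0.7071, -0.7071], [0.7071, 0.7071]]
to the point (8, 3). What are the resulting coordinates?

Matrix multiplication:
[[0.7071, -0.7071], [0.7071, 0.7071]] × [8, 3]ᵀ
= [(0.7071)(8) + (-0.7071)(3), (0.7071)(8) + (0.7071)(3)]ᵀ
= [3.5355, 7.7781]ᵀ
Result: (3.5355, 7.7781)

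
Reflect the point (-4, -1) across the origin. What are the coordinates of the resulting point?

Reflection across origin: (-4, -1) → (4, 1)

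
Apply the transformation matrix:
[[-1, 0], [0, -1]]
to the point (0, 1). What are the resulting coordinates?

Matrix multiplication:
[[-1, 0], [0, -1]] × [0, 1]ᵀ
= [(-1)(0) + (0)(1), (0)(0) + (-1)(1)]ᵀ
= [0, -1]ᵀ
Result: (0, -1)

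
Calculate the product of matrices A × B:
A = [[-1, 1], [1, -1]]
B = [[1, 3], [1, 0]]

Matrix multiplication:
C[0][0] = -1×1 + 1×1 = 0
C[0][1] = -1×3 + 1×0 = -3
C[1][0] = 1×1 + -1×1 = 0
C[1][1] = 1×3 + -1×0 = 3
Result: [[0, -3], [0, 3]]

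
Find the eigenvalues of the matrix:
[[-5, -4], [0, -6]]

Characteristic equation: det(A - λI) = 0
λ² - (trace)λ + (det) = 0
trace = -5 + -6 = -11, det = (-5)(-6) - (-4)(0) = 30
λ² - (-11)λ + (30) = 0
λ = (-11 ± √((-11)² - 4·(30))) / 2 = (-11 ± √1) / 2
Solving: λ = -6, -5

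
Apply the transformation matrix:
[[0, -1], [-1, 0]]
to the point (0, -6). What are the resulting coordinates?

Matrix multiplication:
[[0, -1], [-1, 0]] × [0, -6]ᵀ
= [(0)(0) + (-1)(-6), (-1)(0) + (0)(-6)]ᵀ
= [6, 0]ᵀ
Result: (6, 0)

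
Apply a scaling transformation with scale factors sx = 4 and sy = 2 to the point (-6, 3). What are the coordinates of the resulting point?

Scaling matrix:
[[4, 0], [0, 2]]
Result: (-6 × 4, 3 × 2) = (-24, 6)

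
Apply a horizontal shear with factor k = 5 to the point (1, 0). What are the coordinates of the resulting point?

Shear matrix for horizontal shear with factor k = 5:
[[1, 5], [0, 1]]
Result: (1, 0) → (1, 0)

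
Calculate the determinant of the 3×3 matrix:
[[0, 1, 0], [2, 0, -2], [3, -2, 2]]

Expansion along first row:
det = 0·det([[0,-2],[-2,2]]) - 1·det([[2,-2],[3,2]]) + 0·det([[2,0],[3,-2]])
    = 0·(0·2 - -2·-2) - 1·(2·2 - -2·3) + 0·(2·-2 - 0·3)
    = 0·-4 - 1·10 + 0·-4
    = 0 + -10 + 0 = -10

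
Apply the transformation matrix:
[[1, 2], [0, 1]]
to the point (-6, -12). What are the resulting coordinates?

Matrix multiplication:
[[1, 2], [0, 1]] × [-6, -12]ᵀ
= [(1)(-6) + (2)(-12), (0)(-6) + (1)(-12)]ᵀ
= [-30, -12]ᵀ
Result: (-30, -12)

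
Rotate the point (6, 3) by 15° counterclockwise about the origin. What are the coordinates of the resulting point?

Rotation matrix for 15°: [[cos 15°, -sin 15°], [sin 15°, cos 15°]] ≈ [[0.965926, -0.258819], [0.258819, 0.965926]]
[[0.965926, -0.258819], [0.258819, 0.965926]] × [6, 3]ᵀ ≈ [5.0191, 4.4507]ᵀ
Result: (5.0191, 4.4507)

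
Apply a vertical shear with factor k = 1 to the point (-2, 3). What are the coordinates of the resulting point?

Shear matrix for vertical shear with factor k = 1:
[[1, 0], [1, 1]]
Result: (-2, 3) → (-2, 1)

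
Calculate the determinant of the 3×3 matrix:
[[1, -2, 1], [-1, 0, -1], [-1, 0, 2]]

Expansion along first row:
det = 1·det([[0,-1],[0,2]]) - -2·det([[-1,-1],[-1,2]]) + 1·det([[-1,0],[-1,0]])
    = 1·(0·2 - -1·0) - -2·(-1·2 - -1·-1) + 1·(-1·0 - 0·-1)
    = 1·0 - -2·-3 + 1·0
    = 0 + -6 + 0 = -6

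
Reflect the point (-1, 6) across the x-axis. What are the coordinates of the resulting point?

Reflection across x-axis: (-1, 6) → (-1, -6)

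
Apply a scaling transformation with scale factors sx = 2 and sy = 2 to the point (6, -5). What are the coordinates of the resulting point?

Scaling matrix:
[[2, 0], [0, 2]]
Result: (6 × 2, -5 × 2) = (12, -10)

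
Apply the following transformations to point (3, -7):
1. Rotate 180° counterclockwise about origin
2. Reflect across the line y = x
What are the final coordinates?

Step 1: Rotate 180° → (-3, 7)
Step 2: Reflect across line y = x → (7, -3)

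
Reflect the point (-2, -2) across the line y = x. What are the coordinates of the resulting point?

Reflection across line y = x: (-2, -2) → (-2, -2)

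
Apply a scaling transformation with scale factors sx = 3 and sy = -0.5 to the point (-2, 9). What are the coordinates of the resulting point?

Scaling matrix:
[[3, 0], [0, -0.50]]
Result: (-2 × 3, 9 × -0.5) = (-6, -4.5)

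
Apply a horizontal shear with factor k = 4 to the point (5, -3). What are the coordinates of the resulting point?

Shear matrix for horizontal shear with factor k = 4:
[[1, 4], [0, 1]]
Result: (5, -3) → (-7, -3)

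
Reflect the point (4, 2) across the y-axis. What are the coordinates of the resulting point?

Reflection across y-axis: (4, 2) → (-4, 2)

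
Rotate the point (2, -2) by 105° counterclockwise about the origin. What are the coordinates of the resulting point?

Rotation matrix for 105°: [[cos 105°, -sin 105°], [sin 105°, cos 105°]] ≈ [[-0.258819, -0.965926], [0.965926, -0.258819]]
[[-0.258819, -0.965926], [0.965926, -0.258819]] × [2, -2]ᵀ ≈ [1.4142, 2.4495]ᵀ
Result: (1.4142, 2.4495)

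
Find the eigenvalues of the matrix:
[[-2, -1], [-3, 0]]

Characteristic equation: det(A - λI) = 0
λ² - (trace)λ + (det) = 0
trace = -2 + 0 = -2, det = (-2)(0) - (-1)(-3) = -3
λ² - (-2)λ + (-3) = 0
λ = (-2 ± √((-2)² - 4·(-3))) / 2 = (-2 ± √16) / 2
Solving: λ = -3, 1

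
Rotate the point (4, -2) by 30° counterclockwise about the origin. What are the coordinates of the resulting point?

Rotation matrix for 30°: [[cos 30°, -sin 30°], [sin 30°, cos 30°]] ≈ [[0.866025, -0.500000], [0.500000, 0.866025]]
[[0.866025, -0.500000], [0.500000, 0.866025]] × [4, -2]ᵀ ≈ [4.4641, 0.2679]ᵀ
Result: (4.4641, 0.2679)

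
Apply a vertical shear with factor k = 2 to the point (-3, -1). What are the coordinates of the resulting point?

Shear matrix for vertical shear with factor k = 2:
[[1, 0], [2, 1]]
Result: (-3, -1) → (-3, -7)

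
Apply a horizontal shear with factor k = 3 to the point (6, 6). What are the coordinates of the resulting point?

Shear matrix for horizontal shear with factor k = 3:
[[1, 3], [0, 1]]
Result: (6, 6) → (24, 6)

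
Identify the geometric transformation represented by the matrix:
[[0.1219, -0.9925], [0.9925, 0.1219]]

This matrix represents: rotation by 83° counterclockwise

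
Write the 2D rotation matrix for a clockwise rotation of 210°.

Rotation matrix formula: [[cos θ, -sin θ], [sin θ, cos θ]]
A clockwise rotation by 210° is equivalent to a counterclockwise rotation by -210°.
For θ = -210°:
cos(-210°) = -√3/2
sin(-210°) = 1/2
Result: [[-√3/2, -1/2], [1/2, -√3/2]]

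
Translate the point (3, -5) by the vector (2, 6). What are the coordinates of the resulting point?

Translation by (2, 6) (homogeneous matrix [[1, 0, 2], [0, 1, 6], [0, 0, 1]]):
x' = 3 + 2 = 5
y' = -5 + 6 = 1
Result: (5, 1)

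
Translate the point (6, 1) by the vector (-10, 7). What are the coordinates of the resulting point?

Translation by (-10, 7) (homogeneous matrix [[1, 0, -10], [0, 1, 7], [0, 0, 1]]):
x' = 6 + -10 = -4
y' = 1 + 7 = 8
Result: (-4, 8)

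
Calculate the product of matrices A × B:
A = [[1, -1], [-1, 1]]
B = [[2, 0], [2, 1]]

Matrix multiplication:
C[0][0] = 1×2 + -1×2 = 0
C[0][1] = 1×0 + -1×1 = -1
C[1][0] = -1×2 + 1×2 = 0
C[1][1] = -1×0 + 1×1 = 1
Result: [[0, -1], [0, 1]]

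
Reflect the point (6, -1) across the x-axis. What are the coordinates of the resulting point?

Reflection across x-axis: (6, -1) → (6, 1)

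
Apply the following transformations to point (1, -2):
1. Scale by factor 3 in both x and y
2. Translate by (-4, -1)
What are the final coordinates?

Step 1: Scale (1, -2) by 3 → (3, -6)
Step 2: Translate by (-4, -1) → (-1, -7)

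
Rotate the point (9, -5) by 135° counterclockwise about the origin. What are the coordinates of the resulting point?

Rotation matrix for 135°: [[cos 135°, -sin 135°], [sin 135°, cos 135°]] ≈ [[-0.707107, -0.707107], [0.707107, -0.707107]]
[[-0.707107, -0.707107], [0.707107, -0.707107]] × [9, -5]ᵀ ≈ [-2.8284, 9.8995]ᵀ
Result: (-2.8284, 9.8995)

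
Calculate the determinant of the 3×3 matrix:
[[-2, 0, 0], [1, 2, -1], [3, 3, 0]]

Expansion along first row:
det = -2·det([[2,-1],[3,0]]) - 0·det([[1,-1],[3,0]]) + 0·det([[1,2],[3,3]])
    = -2·(2·0 - -1·3) - 0·(1·0 - -1·3) + 0·(1·3 - 2·3)
    = -2·3 - 0·3 + 0·-3
    = -6 + 0 + 0 = -6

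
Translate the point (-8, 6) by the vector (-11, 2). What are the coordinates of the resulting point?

Translation by (-11, 2) (homogeneous matrix [[1, 0, -11], [0, 1, 2], [0, 0, 1]]):
x' = -8 + -11 = -19
y' = 6 + 2 = 8
Result: (-19, 8)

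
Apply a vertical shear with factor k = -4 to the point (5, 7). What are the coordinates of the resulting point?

Shear matrix for vertical shear with factor k = -4:
[[1, 0], [-4, 1]]
Result: (5, 7) → (5, -13)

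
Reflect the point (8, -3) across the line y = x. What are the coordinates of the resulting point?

Reflection across line y = x: (8, -3) → (-3, 8)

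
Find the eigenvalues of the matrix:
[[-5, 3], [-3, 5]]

Characteristic equation: det(A - λI) = 0
λ² - (trace)λ + (det) = 0
trace = -5 + 5 = 0, det = (-5)(5) - (3)(-3) = -16
λ² - (0)λ + (-16) = 0
λ = (0 ± √((0)² - 4·(-16))) / 2 = (0 ± √64) / 2
Solving: λ = -4, 4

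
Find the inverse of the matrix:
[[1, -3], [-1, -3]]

For [[a,b],[c,d]], inverse = (1/det)·[[d,-b],[-c,a]]
det = (1)(-3) - (-3)(-1) = -3 - 3 = -6
Inverse = (1/-6)·[[-3, 3], [1, 1]]
= [[1/2, -1/2], [-1/6, -1/6]]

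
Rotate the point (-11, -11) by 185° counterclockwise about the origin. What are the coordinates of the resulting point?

Rotation matrix for 185°: [[cos 185°, -sin 185°], [sin 185°, cos 185°]] ≈ [[-0.996195, 0.087156], [-0.087156, -0.996195]]
[[-0.996195, 0.087156], [-0.087156, -0.996195]] × [-11, -11]ᵀ ≈ [9.9994, 11.9169]ᵀ
Result: (9.9994, 11.9169)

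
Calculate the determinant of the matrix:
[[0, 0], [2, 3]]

For a 2×2 matrix [[a, b], [c, d]], det = ad - bc
det = (0)(3) - (0)(2) = 0 - 0 = 0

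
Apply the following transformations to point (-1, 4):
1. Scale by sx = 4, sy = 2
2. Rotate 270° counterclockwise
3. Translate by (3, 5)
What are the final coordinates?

Step 1: Scale → (-4, 8)
Step 2: Rotate 270° → (8, 4)
Step 3: Translate → (11, 9)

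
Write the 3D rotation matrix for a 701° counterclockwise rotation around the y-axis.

Rotation matrix for counterclockwise 701° around y-axis:
cos(701°) = 0.9455, sin(701°) = -0.3256
Result: [[0.9455, 0, -0.3256], [0, 1, 0], [0.3256, 0, 0.9455]]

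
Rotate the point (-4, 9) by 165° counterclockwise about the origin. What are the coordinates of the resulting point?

Rotation matrix for 165°: [[cos 165°, -sin 165°], [sin 165°, cos 165°]] ≈ [[-0.965926, -0.258819], [0.258819, -0.965926]]
[[-0.965926, -0.258819], [0.258819, -0.965926]] × [-4, 9]ᵀ ≈ [1.5343, -9.7286]ᵀ
Result: (1.5343, -9.7286)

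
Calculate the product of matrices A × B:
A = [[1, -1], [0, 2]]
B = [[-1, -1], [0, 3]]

Matrix multiplication:
C[0][0] = 1×-1 + -1×0 = -1
C[0][1] = 1×-1 + -1×3 = -4
C[1][0] = 0×-1 + 2×0 = 0
C[1][1] = 0×-1 + 2×3 = 6
Result: [[-1, -4], [0, 6]]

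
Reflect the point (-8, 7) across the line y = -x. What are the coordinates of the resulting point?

Reflection across line y = -x: (-8, 7) → (-7, 8)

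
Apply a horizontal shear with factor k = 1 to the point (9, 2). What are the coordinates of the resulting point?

Shear matrix for horizontal shear with factor k = 1:
[[1, 1], [0, 1]]
Result: (9, 2) → (11, 2)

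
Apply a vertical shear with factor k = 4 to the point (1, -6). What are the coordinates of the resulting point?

Shear matrix for vertical shear with factor k = 4:
[[1, 0], [4, 1]]
Result: (1, -6) → (1, -2)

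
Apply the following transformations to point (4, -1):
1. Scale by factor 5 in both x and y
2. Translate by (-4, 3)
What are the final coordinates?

Step 1: Scale (4, -1) by 5 → (20, -5)
Step 2: Translate by (-4, 3) → (16, -2)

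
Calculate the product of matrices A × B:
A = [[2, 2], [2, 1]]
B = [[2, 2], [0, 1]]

Matrix multiplication:
C[0][0] = 2×2 + 2×0 = 4
C[0][1] = 2×2 + 2×1 = 6
C[1][0] = 2×2 + 1×0 = 4
C[1][1] = 2×2 + 1×1 = 5
Result: [[4, 6], [4, 5]]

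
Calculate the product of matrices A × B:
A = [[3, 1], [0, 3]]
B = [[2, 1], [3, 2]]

Matrix multiplication:
C[0][0] = 3×2 + 1×3 = 9
C[0][1] = 3×1 + 1×2 = 5
C[1][0] = 0×2 + 3×3 = 9
C[1][1] = 0×1 + 3×2 = 6
Result: [[9, 5], [9, 6]]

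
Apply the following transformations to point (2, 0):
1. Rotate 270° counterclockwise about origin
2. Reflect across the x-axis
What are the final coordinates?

Step 1: Rotate 270° → (0, -2)
Step 2: Reflect across x-axis → (0, 2)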